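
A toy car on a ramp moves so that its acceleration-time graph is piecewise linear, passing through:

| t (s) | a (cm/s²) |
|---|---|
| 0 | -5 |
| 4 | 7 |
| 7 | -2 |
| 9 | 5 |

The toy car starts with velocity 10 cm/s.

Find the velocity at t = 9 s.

Δv equals the area under the a-t graph; then v = v₀ + Δv.
0–4 s: ½(-5 + 7)(4) = 4 cm/s
4–7 s: ½(7 + -2)(3) = 7.5 cm/s
7–9 s: ½(-2 + 5)(2) = 3 cm/s
Δv = 14.5 cm/s, so v(9) = 10 + (14.5) = 24.5 cm/s.

24.5 cm/s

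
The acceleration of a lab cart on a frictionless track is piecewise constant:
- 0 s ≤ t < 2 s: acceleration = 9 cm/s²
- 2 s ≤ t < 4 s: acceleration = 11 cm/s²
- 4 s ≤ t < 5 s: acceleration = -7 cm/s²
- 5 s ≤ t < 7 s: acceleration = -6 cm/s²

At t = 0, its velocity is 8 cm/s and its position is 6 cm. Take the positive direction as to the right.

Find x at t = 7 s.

On each constant-a segment, Δv = aΔt and Δx = v₀Δt + ½aΔt²; chain segment to segment.
0–2 s: v starts 8 cm/s; Δx = 8·2 + ½·9·2² = 34 cm; v ends 26 cm/s.
2–4 s: v starts 26 cm/s; Δx = 26·2 + ½·11·2² = 74 cm; v ends 48 cm/s.
4–5 s: v starts 48 cm/s; Δx = 48·1 + ½·-7·1² = 44.5 cm; v ends 41 cm/s.
5–7 s: v starts 41 cm/s; Δx = 41·2 + ½·-6·2² = 70 cm; v ends 29 cm/s.
x(7) = 6 + Σ Δx = 228.5 cm.

228.5 cm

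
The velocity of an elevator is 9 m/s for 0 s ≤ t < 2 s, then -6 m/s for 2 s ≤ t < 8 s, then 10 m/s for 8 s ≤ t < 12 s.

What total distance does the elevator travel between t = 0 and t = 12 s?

94 m

Total distance travelled is ∫|v| dt — sum the magnitudes of each area piece.
0–2 s: |9| × 2 = 18 m
2–8 s: |-6| × 6 = 36 m
8–12 s: |10| × 4 = 40 m
Total distance = 94 m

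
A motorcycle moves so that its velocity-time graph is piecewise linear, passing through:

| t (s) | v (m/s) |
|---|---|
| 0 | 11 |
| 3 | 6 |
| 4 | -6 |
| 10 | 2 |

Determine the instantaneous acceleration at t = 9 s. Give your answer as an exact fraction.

4/3 m/s²

Acceleration is the slope of the v-t graph on 4–10 s: (2 − -6)/(10 − 4) = 4/3 m/s².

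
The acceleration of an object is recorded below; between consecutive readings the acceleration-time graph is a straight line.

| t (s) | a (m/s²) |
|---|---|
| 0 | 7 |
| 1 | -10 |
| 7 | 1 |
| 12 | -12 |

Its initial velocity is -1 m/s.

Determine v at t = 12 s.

-57 m/s

Δv equals the area under the a-t graph; then v = v₀ + Δv.
0–1 s: ½(7 + -10)(1) = -1.5 m/s
1–7 s: ½(-10 + 1)(6) = -27 m/s
7–12 s: ½(1 + -12)(5) = -27.5 m/s
Δv = -56 m/s, so v(12) = -1 + (-56) = -57 m/s.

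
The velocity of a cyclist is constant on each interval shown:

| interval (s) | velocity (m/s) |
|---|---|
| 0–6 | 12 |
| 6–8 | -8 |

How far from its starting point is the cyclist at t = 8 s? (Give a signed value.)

56 m

Net displacement equals the area under the velocity-time graph (areas below the axis count negative).
0–6 s: 12 × 6 = 72 m
6–8 s: -8 × 2 = -16 m
Net displacement = 56 m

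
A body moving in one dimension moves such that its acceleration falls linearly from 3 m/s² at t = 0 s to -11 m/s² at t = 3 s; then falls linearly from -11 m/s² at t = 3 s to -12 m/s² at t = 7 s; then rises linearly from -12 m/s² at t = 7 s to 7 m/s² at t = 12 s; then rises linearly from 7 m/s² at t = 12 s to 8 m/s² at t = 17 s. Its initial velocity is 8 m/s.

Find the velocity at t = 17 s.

-25 m/s

Δv equals the area under the a-t graph; then v = v₀ + Δv.
0–3 s: ½(3 + -11)(3) = -12 m/s
3–7 s: ½(-11 + -12)(4) = -46 m/s
7–12 s: ½(-12 + 7)(5) = -12.5 m/s
12–17 s: ½(7 + 8)(5) = 37.5 m/s
Δv = -33 m/s, so v(17) = 8 + (-33) = -25 m/s.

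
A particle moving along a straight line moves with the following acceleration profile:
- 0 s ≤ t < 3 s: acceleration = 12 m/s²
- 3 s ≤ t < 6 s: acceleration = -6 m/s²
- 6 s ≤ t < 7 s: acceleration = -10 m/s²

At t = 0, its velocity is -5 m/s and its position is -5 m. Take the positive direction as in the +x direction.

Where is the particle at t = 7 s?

On each constant-a segment, Δv = aΔt and Δx = v₀Δt + ½aΔt²; chain segment to segment.
0–3 s: v starts -5 m/s; Δx = -5·3 + ½·12·3² = 39 m; v ends 31 m/s.
3–6 s: v starts 31 m/s; Δx = 31·3 + ½·-6·3² = 66 m; v ends 13 m/s.
6–7 s: v starts 13 m/s; Δx = 13·1 + ½·-10·1² = 8 m; v ends 3 m/s.
x(7) = -5 + Σ Δx = 108 m.

108 m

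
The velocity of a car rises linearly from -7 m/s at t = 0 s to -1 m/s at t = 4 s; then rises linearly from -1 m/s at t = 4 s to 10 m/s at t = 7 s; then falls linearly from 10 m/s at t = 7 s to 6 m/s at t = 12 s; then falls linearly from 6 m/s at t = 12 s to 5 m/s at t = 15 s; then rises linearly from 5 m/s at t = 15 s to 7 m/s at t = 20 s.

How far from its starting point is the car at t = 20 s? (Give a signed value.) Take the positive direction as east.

Displacement is the signed area under the v-t curve.
0–4 s: ½(-7 + -1)(4) = -16 m
4–7 s: ½(-1 + 10)(3) = 13.5 m
7–12 s: ½(10 + 6)(5) = 40 m
12–15 s: ½(6 + 5)(3) = 16.5 m
15–20 s: ½(5 + 7)(5) = 30 m
Net displacement = 84 m

84 m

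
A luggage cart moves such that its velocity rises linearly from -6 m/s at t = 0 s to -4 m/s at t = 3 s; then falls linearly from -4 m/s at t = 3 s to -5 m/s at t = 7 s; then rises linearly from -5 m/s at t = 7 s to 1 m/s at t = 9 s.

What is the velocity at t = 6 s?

On 3–7 s the graph is linear from -4 to -5 m/s: v(6) = -4 + (-5 − -4)·(6 − 3)/(7 − 3) = -4.75 m/s.

-4.75 m/s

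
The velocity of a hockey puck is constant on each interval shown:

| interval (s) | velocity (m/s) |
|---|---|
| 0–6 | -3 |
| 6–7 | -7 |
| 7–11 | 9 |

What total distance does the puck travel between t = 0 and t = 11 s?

Distance (not displacement) is the total path length: add the absolute areas under v-t.
0–6 s: |-3| × 6 = 18 m
6–7 s: |-7| × 1 = 7 m
7–11 s: |9| × 4 = 36 m
Total distance = 61 m

61 m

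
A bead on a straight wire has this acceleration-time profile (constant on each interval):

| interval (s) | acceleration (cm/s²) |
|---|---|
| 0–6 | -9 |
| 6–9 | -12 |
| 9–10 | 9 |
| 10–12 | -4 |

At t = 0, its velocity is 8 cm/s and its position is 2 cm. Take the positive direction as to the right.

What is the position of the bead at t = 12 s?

-535.5 cm

On each constant-a segment, Δv = aΔt and Δx = v₀Δt + ½aΔt²; chain segment to segment.
0–6 s: v starts 8 cm/s; Δx = 8·6 + ½·-9·6² = -114 cm; v ends -46 cm/s.
6–9 s: v starts -46 cm/s; Δx = -46·3 + ½·-12·3² = -192 cm; v ends -82 cm/s.
9–10 s: v starts -82 cm/s; Δx = -82·1 + ½·9·1² = -77.5 cm; v ends -73 cm/s.
10–12 s: v starts -73 cm/s; Δx = -73·2 + ½·-4·2² = -154 cm; v ends -81 cm/s.
x(12) = 2 + Σ Δx = -535.5 cm.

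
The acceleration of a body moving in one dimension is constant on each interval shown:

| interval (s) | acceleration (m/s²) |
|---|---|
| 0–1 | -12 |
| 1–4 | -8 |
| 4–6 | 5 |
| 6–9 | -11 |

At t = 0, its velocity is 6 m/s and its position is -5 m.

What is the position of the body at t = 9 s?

On each constant-a segment, Δv = aΔt and Δx = v₀Δt + ½aΔt²; chain segment to segment.
0–1 s: v starts 6 m/s; Δx = 6·1 + ½·-12·1² = 0 m; v ends -6 m/s.
1–4 s: v starts -6 m/s; Δx = -6·3 + ½·-8·3² = -54 m; v ends -30 m/s.
4–6 s: v starts -30 m/s; Δx = -30·2 + ½·5·2² = -50 m; v ends -20 m/s.
6–9 s: v starts -20 m/s; Δx = -20·3 + ½·-11·3² = -109.5 m; v ends -53 m/s.
x(9) = -5 + Σ Δx = -218.5 m.

-218.5 m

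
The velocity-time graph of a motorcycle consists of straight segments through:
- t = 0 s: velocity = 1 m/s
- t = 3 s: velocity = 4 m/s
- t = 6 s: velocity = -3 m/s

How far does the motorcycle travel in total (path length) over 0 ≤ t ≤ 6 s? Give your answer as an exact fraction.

Total distance travelled is ∫|v| dt — sum the magnitudes of each area piece.
0–3 s: |½(1 + 4)(3)| = 7.5 m
3–6 s: v = 0 at t = 33/7 s; triangle areas 24/7 + 27/14 = 75/14 m
Total distance = 90/7 m

90/7 m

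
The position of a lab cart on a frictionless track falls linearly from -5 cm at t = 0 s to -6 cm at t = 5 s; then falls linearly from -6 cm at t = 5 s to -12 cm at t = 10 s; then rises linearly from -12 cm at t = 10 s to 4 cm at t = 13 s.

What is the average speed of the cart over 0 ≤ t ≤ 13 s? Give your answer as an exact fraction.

Average speed = (total path length)/(elapsed time); on a piecewise-linear x-t graph the path length is Σ|Δx|.
0–5 s: |Δx| = |-6 − -5| = 1 cm
5–10 s: |Δx| = |-12 − -6| = 6 cm
10–13 s: |Δx| = |4 − -12| = 16 cm
Total path = 23 cm; average speed = 23/13 = 23/13 cm/s.

23/13 cm/s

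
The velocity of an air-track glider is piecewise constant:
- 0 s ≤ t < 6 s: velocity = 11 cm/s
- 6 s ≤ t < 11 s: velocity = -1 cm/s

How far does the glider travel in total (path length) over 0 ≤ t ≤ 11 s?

Distance (not displacement) is the total path length: add the absolute areas under v-t.
0–6 s: |11| × 6 = 66 cm
6–11 s: |-1| × 5 = 5 cm
Total distance = 71 cm

71 cm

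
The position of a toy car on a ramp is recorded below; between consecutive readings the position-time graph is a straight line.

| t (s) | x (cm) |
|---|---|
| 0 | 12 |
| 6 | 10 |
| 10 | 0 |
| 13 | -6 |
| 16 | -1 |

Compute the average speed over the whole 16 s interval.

Average speed = (total path length)/(elapsed time); on a piecewise-linear x-t graph the path length is Σ|Δx|.
0–6 s: |Δx| = |10 − 12| = 2 cm
6–10 s: |Δx| = |0 − 10| = 10 cm
10–13 s: |Δx| = |-6 − 0| = 6 cm
13–16 s: |Δx| = |-1 − -6| = 5 cm
Total path = 23 cm; average speed = 23/16 = 1.4375 cm/s.

1.4375 cm/s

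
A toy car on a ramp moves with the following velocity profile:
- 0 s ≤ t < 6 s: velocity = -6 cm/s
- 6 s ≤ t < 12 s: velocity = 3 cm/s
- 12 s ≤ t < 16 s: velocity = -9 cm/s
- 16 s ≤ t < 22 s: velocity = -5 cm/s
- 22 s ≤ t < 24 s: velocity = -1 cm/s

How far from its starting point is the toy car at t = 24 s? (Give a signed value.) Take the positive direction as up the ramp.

-86 cm

Net displacement equals the area under the velocity-time graph (areas below the axis count negative).
0–6 s: -6 × 6 = -36 cm
6–12 s: 3 × 6 = 18 cm
12–16 s: -9 × 4 = -36 cm
16–22 s: -5 × 6 = -30 cm
22–24 s: -1 × 2 = -2 cm
Net displacement = -86 cm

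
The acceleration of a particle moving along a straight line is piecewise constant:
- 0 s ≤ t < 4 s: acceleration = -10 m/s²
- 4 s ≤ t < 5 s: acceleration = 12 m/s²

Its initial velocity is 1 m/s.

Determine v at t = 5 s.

Δv equals the area under the a-t graph; then v = v₀ + Δv.
0–4 s: -10 × 4 = -40 m/s
4–5 s: 12 × 1 = 12 m/s
Δv = -28 m/s, so v(5) = 1 + (-28) = -27 m/s.

-27 m/s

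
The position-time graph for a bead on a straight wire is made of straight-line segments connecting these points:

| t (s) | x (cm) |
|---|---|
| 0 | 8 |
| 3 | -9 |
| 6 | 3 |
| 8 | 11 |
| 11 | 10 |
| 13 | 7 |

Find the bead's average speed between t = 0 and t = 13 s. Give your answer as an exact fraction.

41/13 cm/s

Average speed = (total path length)/(elapsed time); on a piecewise-linear x-t graph the path length is Σ|Δx|.
0–3 s: |Δx| = |-9 − 8| = 17 cm
3–6 s: |Δx| = |3 − -9| = 12 cm
6–8 s: |Δx| = |11 − 3| = 8 cm
8–11 s: |Δx| = |10 − 11| = 1 cm
11–13 s: |Δx| = |7 − 10| = 3 cm
Total path = 41 cm; average speed = 41/13 = 41/13 cm/s.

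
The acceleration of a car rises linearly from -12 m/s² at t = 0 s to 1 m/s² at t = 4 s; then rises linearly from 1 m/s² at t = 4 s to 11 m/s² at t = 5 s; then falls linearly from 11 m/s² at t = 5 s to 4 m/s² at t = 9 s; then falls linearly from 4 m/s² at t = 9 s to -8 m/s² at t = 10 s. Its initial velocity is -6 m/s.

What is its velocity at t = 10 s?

Δv equals the area under the a-t graph; then v = v₀ + Δv.
0–4 s: ½(-12 + 1)(4) = -22 m/s
4–5 s: ½(1 + 11)(1) = 6 m/s
5–9 s: ½(11 + 4)(4) = 30 m/s
9–10 s: ½(4 + -8)(1) = -2 m/s
Δv = 12 m/s, so v(10) = -6 + (12) = 6 m/s.

6 m/s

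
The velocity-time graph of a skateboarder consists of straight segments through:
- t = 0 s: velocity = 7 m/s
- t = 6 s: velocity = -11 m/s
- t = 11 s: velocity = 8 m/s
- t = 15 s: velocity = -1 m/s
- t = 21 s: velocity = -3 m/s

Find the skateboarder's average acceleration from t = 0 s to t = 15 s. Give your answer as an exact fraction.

-8/15 m/s²

Average acceleration = Δv/Δt = (-1 − 7)/(15 − 0) = -8/15 m/s².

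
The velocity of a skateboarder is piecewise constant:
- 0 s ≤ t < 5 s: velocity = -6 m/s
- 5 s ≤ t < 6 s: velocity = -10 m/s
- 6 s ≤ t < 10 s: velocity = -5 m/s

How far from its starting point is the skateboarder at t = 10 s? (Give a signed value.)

Displacement is the signed area under the v-t curve.
0–5 s: -6 × 5 = -30 m
5–6 s: -10 × 1 = -10 m
6–10 s: -5 × 4 = -20 m
Net displacement = -60 m

-60 m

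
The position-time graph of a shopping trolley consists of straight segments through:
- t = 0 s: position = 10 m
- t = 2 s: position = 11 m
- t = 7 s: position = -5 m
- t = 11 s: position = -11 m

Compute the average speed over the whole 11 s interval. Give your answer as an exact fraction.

Average speed = (total path length)/(elapsed time); on a piecewise-linear x-t graph the path length is Σ|Δx|.
0–2 s: |Δx| = |11 − 10| = 1 m
2–7 s: |Δx| = |-5 − 11| = 16 m
7–11 s: |Δx| = |-11 − -5| = 6 m
Total path = 23 m; average speed = 23/11 = 23/11 m/s.

23/11 m/s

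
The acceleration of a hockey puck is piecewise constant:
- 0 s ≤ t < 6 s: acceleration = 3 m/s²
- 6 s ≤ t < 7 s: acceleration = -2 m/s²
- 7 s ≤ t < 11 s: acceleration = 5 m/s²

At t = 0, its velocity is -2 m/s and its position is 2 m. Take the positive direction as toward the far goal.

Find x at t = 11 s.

On each constant-a segment, Δv = aΔt and Δx = v₀Δt + ½aΔt²; chain segment to segment.
0–6 s: v starts -2 m/s; Δx = -2·6 + ½·3·6² = 42 m; v ends 16 m/s.
6–7 s: v starts 16 m/s; Δx = 16·1 + ½·-2·1² = 15 m; v ends 14 m/s.
7–11 s: v starts 14 m/s; Δx = 14·4 + ½·5·4² = 96 m; v ends 34 m/s.
x(11) = 2 + Σ Δx = 155 m.

155 m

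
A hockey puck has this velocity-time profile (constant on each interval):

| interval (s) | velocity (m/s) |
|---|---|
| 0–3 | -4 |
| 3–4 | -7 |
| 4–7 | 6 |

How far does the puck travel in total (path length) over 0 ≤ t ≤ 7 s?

37 m

Distance (not displacement) is the total path length: add the absolute areas under v-t.
0–3 s: |-4| × 3 = 12 m
3–4 s: |-7| × 1 = 7 m
4–7 s: |6| × 3 = 18 m
Total distance = 37 m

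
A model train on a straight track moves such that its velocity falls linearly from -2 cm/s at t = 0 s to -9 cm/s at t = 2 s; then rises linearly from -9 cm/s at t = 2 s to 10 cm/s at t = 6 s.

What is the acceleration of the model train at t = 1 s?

Acceleration is the slope of the v-t graph on 0–2 s: (-9 − -2)/(2 − 0) = -3.5 cm/s².

-3.5 cm/s²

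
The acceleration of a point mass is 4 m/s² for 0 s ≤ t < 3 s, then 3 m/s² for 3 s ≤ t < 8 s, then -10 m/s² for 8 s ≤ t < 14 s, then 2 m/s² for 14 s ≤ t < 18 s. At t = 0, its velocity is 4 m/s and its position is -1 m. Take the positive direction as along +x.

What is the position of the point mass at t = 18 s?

52.5 m

On each constant-a segment, Δv = aΔt and Δx = v₀Δt + ½aΔt²; chain segment to segment.
0–3 s: v starts 4 m/s; Δx = 4·3 + ½·4·3² = 30 m; v ends 16 m/s.
3–8 s: v starts 16 m/s; Δx = 16·5 + ½·3·5² = 117.5 m; v ends 31 m/s.
8–14 s: v starts 31 m/s; Δx = 31·6 + ½·-10·6² = 6 m; v ends -29 m/s.
14–18 s: v starts -29 m/s; Δx = -29·4 + ½·2·4² = -100 m; v ends -21 m/s.
x(18) = -1 + Σ Δx = 52.5 m.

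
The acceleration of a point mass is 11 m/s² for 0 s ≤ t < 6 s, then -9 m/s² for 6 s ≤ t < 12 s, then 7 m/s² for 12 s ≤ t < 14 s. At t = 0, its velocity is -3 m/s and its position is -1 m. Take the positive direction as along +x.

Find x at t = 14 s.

On each constant-a segment, Δv = aΔt and Δx = v₀Δt + ½aΔt²; chain segment to segment.
0–6 s: v starts -3 m/s; Δx = -3·6 + ½·11·6² = 180 m; v ends 63 m/s.
6–12 s: v starts 63 m/s; Δx = 63·6 + ½·-9·6² = 216 m; v ends 9 m/s.
12–14 s: v starts 9 m/s; Δx = 9·2 + ½·7·2² = 32 m; v ends 23 m/s.
x(14) = -1 + Σ Δx = 427 m.

427 m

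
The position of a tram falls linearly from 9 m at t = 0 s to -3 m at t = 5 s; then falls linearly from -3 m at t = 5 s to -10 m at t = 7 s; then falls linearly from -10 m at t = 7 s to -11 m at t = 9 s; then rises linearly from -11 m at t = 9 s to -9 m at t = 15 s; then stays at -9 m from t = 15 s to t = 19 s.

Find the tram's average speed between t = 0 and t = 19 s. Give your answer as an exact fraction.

22/19 m/s

Average speed = (total path length)/(elapsed time); on a piecewise-linear x-t graph the path length is Σ|Δx|.
0–5 s: |Δx| = |-3 − 9| = 12 m
5–7 s: |Δx| = |-10 − -3| = 7 m
7–9 s: |Δx| = |-11 − -10| = 1 m
9–15 s: |Δx| = |-9 − -11| = 2 m
15–19 s: |Δx| = |-9 − -9| = 0 m
Total path = 22 m; average speed = 22/19 = 22/19 m/s.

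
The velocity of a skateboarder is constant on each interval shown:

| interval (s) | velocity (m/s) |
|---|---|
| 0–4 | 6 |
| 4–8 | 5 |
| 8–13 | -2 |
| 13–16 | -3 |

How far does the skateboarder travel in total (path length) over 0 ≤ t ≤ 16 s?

63 m

Total distance travelled is ∫|v| dt — sum the magnitudes of each area piece.
0–4 s: |6| × 4 = 24 m
4–8 s: |5| × 4 = 20 m
8–13 s: |-2| × 5 = 10 m
13–16 s: |-3| × 3 = 9 m
Total distance = 63 m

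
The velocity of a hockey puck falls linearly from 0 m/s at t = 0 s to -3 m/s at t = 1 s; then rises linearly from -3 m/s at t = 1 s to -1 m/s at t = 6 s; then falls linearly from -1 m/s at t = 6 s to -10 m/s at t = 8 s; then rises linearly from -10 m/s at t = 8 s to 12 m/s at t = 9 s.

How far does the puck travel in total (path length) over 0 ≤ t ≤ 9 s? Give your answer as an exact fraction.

Total distance travelled is ∫|v| dt — sum the magnitudes of each area piece.
0–1 s: |½(0 + -3)(1)| = 1.5 m
1–6 s: |½(-3 + -1)(5)| = 10 m
6–8 s: |½(-1 + -10)(2)| = 11 m
8–9 s: v = 0 at t = 93/11 s; triangle areas 25/11 + 36/11 = 61/11 m
Total distance = 617/22 m

617/22 m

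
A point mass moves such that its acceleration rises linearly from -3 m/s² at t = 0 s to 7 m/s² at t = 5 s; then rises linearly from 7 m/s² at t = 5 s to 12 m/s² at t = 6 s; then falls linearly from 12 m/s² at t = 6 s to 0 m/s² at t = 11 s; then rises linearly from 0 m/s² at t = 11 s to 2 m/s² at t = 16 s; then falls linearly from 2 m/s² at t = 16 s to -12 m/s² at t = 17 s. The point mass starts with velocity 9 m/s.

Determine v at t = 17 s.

58.5 m/s

Δv equals the area under the a-t graph; then v = v₀ + Δv.
0–5 s: ½(-3 + 7)(5) = 10 m/s
5–6 s: ½(7 + 12)(1) = 9.5 m/s
6–11 s: ½(12 + 0)(5) = 30 m/s
11–16 s: ½(0 + 2)(5) = 5 m/s
16–17 s: ½(2 + -12)(1) = -5 m/s
Δv = 49.5 m/s, so v(17) = 9 + (49.5) = 58.5 m/s.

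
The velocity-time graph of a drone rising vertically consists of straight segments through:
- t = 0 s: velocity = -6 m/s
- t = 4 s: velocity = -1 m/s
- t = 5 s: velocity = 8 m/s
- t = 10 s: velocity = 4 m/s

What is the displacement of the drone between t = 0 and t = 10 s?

19.5 m

Net displacement equals the area under the velocity-time graph (areas below the axis count negative).
0–4 s: ½(-6 + -1)(4) = -14 m
4–5 s: ½(-1 + 8)(1) = 3.5 m
5–10 s: ½(8 + 4)(5) = 30 m
Net displacement = 19.5 m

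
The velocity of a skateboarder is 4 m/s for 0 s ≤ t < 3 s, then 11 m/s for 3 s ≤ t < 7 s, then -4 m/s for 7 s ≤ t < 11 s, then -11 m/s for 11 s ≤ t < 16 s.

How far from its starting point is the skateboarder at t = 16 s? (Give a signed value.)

Net displacement equals the area under the velocity-time graph (areas below the axis count negative).
0–3 s: 4 × 3 = 12 m
3–7 s: 11 × 4 = 44 m
7–11 s: -4 × 4 = -16 m
11–16 s: -11 × 5 = -55 m
Net displacement = -15 m

-15 m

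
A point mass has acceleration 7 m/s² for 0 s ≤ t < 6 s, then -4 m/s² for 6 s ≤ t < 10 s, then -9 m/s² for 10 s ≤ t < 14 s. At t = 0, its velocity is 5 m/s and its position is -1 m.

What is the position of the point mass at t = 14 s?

On each constant-a segment, Δv = aΔt and Δx = v₀Δt + ½aΔt²; chain segment to segment.
0–6 s: v starts 5 m/s; Δx = 5·6 + ½·7·6² = 156 m; v ends 47 m/s.
6–10 s: v starts 47 m/s; Δx = 47·4 + ½·-4·4² = 156 m; v ends 31 m/s.
10–14 s: v starts 31 m/s; Δx = 31·4 + ½·-9·4² = 52 m; v ends -5 m/s.
x(14) = -1 + Σ Δx = 363 m.

363 m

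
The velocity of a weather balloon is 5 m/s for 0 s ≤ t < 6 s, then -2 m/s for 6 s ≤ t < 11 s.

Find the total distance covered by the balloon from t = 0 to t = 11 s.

Total distance travelled is ∫|v| dt — sum the magnitudes of each area piece.
0–6 s: |5| × 6 = 30 m
6–11 s: |-2| × 5 = 10 m
Total distance = 40 m

40 m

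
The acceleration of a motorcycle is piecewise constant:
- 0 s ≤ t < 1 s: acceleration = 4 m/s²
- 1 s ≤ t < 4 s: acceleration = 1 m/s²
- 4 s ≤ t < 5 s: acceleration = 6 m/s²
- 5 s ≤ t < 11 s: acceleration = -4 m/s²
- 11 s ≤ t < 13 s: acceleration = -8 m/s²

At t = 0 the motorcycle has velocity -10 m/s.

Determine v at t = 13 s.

-37 m/s

Δv equals the area under the a-t graph; then v = v₀ + Δv.
0–1 s: 4 × 1 = 4 m/s
1–4 s: 1 × 3 = 3 m/s
4–5 s: 6 × 1 = 6 m/s
5–11 s: -4 × 6 = -24 m/s
11–13 s: -8 × 2 = -16 m/s
Δv = -27 m/s, so v(13) = -10 + (-27) = -37 m/s.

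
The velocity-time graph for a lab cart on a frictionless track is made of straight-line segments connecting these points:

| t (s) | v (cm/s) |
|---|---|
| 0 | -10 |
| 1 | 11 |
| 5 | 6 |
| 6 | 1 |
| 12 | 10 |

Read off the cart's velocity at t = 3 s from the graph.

On 1–5 s the graph is linear from 11 to 6 cm/s: v(3) = 11 + (6 − 11)·(3 − 1)/(5 − 1) = 8.5 cm/s.

8.5 cm/s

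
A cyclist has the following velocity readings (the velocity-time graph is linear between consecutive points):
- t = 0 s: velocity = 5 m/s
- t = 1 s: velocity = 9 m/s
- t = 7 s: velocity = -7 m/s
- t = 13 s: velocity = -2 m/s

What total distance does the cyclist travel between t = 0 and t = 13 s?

Total distance travelled is ∫|v| dt — sum the magnitudes of each area piece.
0–1 s: |½(5 + 9)(1)| = 7 m
1–7 s: v = 0 at t = 4.375 s; triangle areas 15.1875 + 9.1875 = 24.375 m
7–13 s: |½(-7 + -2)(6)| = 27 m
Total distance = 58.375 m

58.375 m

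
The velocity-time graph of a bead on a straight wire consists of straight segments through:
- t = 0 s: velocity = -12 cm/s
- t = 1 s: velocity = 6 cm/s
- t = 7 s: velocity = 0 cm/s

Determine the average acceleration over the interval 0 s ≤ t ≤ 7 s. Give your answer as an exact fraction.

12/7 cm/s²

Average acceleration = Δv/Δt = (0 − -12)/(7 − 0) = 12/7 cm/s².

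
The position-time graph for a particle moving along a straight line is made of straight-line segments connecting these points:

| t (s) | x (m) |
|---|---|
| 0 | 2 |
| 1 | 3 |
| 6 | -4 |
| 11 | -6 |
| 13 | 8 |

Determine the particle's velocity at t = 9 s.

-0.4 m/s

Velocity is the slope of the x-t graph on 6–11 s: (-6 − -4)/(11 − 6) = -0.4 m/s.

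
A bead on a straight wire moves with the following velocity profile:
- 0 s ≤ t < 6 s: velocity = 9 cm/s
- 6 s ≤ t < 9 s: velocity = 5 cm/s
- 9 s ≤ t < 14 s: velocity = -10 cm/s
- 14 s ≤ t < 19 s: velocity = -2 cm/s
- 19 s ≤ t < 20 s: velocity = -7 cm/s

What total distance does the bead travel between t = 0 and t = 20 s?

136 cm

Distance (not displacement) is the total path length: add the absolute areas under v-t.
0–6 s: |9| × 6 = 54 cm
6–9 s: |5| × 3 = 15 cm
9–14 s: |-10| × 5 = 50 cm
14–19 s: |-2| × 5 = 10 cm
19–20 s: |-7| × 1 = 7 cm
Total distance = 136 cm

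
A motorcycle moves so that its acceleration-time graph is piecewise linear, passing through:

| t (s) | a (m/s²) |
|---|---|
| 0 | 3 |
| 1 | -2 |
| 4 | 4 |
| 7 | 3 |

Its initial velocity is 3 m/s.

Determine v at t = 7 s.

17 m/s

Δv equals the area under the a-t graph; then v = v₀ + Δv.
0–1 s: ½(3 + -2)(1) = 0.5 m/s
1–4 s: ½(-2 + 4)(3) = 3 m/s
4–7 s: ½(4 + 3)(3) = 10.5 m/s
Δv = 14 m/s, so v(7) = 3 + (14) = 17 m/s.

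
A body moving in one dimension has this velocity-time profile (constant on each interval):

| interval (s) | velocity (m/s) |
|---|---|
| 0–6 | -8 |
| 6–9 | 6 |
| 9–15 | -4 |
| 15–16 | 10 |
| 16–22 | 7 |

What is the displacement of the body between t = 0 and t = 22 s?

Displacement is the signed area under the v-t curve.
0–6 s: -8 × 6 = -48 m
6–9 s: 6 × 3 = 18 m
9–15 s: -4 × 6 = -24 m
15–16 s: 10 × 1 = 10 m
16–22 s: 7 × 6 = 42 m
Net displacement = -2 m

-2 m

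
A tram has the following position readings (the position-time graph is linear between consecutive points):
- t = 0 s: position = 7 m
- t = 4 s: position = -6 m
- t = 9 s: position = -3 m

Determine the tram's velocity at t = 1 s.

Velocity is the slope of the x-t graph on 0–4 s: (-6 − 7)/(4 − 0) = -3.25 m/s.

-3.25 m/s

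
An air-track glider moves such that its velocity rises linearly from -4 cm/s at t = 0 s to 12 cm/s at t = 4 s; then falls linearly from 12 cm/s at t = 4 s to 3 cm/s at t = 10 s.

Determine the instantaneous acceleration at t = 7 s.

-1.5 cm/s²

Acceleration is the slope of the v-t graph on 4–10 s: (3 − 12)/(10 − 4) = -1.5 cm/s².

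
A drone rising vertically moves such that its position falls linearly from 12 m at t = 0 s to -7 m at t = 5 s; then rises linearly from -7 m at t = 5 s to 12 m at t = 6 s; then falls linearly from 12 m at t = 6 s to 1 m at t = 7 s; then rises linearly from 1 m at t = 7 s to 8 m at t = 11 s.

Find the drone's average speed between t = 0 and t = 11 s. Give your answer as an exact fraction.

Average speed = (total path length)/(elapsed time); on a piecewise-linear x-t graph the path length is Σ|Δx|.
0–5 s: |Δx| = |-7 − 12| = 19 m
5–6 s: |Δx| = |12 − -7| = 19 m
6–7 s: |Δx| = |1 − 12| = 11 m
7–11 s: |Δx| = |8 − 1| = 7 m
Total path = 56 m; average speed = 56/11 = 56/11 m/s.

56/11 m/s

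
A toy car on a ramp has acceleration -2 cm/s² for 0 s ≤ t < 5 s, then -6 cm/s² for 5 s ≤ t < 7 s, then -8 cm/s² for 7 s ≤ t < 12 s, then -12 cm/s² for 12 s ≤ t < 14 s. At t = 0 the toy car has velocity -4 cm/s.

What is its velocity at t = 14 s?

Δv equals the area under the a-t graph; then v = v₀ + Δv.
0–5 s: -2 × 5 = -10 cm/s
5–7 s: -6 × 2 = -12 cm/s
7–12 s: -8 × 5 = -40 cm/s
12–14 s: -12 × 2 = -24 cm/s
Δv = -86 cm/s, so v(14) = -4 + (-86) = -90 cm/s.

-90 cm/s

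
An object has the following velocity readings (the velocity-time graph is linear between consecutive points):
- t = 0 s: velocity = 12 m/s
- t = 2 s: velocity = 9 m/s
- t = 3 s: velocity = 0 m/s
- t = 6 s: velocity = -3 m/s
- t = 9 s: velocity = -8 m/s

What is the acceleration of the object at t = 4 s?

Acceleration is the slope of the v-t graph on 3–6 s: (-3 − 0)/(6 − 3) = -1 m/s².

-1 m/s²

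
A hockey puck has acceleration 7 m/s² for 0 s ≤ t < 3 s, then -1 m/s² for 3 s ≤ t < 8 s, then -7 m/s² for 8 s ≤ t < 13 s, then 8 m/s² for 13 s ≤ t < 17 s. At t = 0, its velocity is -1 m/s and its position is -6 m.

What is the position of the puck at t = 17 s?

On each constant-a segment, Δv = aΔt and Δx = v₀Δt + ½aΔt²; chain segment to segment.
0–3 s: v starts -1 m/s; Δx = -1·3 + ½·7·3² = 28.5 m; v ends 20 m/s.
3–8 s: v starts 20 m/s; Δx = 20·5 + ½·-1·5² = 87.5 m; v ends 15 m/s.
8–13 s: v starts 15 m/s; Δx = 15·5 + ½·-7·5² = -12.5 m; v ends -20 m/s.
13–17 s: v starts -20 m/s; Δx = -20·4 + ½·8·4² = -16 m; v ends 12 m/s.
x(17) = -6 + Σ Δx = 81.5 m.

81.5 m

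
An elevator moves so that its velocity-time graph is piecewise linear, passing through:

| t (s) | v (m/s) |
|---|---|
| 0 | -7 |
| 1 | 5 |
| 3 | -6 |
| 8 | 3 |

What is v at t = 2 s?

On 1–3 s the graph is linear from 5 to -6 m/s: v(2) = 5 + (-6 − 5)·(2 − 1)/(3 − 1) = -0.5 m/s.

-0.5 m/s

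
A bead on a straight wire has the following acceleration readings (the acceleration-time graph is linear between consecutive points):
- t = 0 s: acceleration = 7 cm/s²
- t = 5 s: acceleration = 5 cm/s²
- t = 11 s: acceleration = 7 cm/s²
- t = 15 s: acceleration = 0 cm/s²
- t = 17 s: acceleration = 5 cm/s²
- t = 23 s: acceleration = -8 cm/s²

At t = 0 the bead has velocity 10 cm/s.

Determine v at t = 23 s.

Δv equals the area under the a-t graph; then v = v₀ + Δv.
0–5 s: ½(7 + 5)(5) = 30 cm/s
5–11 s: ½(5 + 7)(6) = 36 cm/s
11–15 s: ½(7 + 0)(4) = 14 cm/s
15–17 s: ½(0 + 5)(2) = 5 cm/s
17–23 s: ½(5 + -8)(6) = -9 cm/s
Δv = 76 cm/s, so v(23) = 10 + (76) = 86 cm/s.

86 cm/s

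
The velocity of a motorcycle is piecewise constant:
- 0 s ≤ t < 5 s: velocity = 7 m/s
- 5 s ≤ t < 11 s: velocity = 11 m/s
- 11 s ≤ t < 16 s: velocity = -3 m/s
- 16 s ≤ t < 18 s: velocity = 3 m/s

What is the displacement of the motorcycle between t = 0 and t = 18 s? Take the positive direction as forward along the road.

Net displacement equals the area under the velocity-time graph (areas below the axis count negative).
0–5 s: 7 × 5 = 35 m
5–11 s: 11 × 6 = 66 m
11–16 s: -3 × 5 = -15 m
16–18 s: 3 × 2 = 6 m
Net displacement = 92 m

92 m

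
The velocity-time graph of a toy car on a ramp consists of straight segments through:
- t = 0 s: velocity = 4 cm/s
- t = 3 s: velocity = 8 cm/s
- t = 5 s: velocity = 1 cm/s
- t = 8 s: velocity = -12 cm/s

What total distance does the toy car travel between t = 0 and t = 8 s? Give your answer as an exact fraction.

Total distance travelled is ∫|v| dt — sum the magnitudes of each area piece.
0–3 s: |½(4 + 8)(3)| = 18 cm
3–5 s: |½(8 + 1)(2)| = 9 cm
5–8 s: v = 0 at t = 68/13 s; triangle areas 3/26 + 216/13 = 435/26 cm
Total distance = 1137/26 cm

1137/26 cm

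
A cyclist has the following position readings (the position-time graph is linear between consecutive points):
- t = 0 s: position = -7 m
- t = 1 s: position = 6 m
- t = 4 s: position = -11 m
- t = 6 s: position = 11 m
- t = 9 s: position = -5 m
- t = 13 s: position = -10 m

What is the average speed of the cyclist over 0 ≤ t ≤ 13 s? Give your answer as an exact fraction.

73/13 m/s

Average speed = (total path length)/(elapsed time); on a piecewise-linear x-t graph the path length is Σ|Δx|.
0–1 s: |Δx| = |6 − -7| = 13 m
1–4 s: |Δx| = |-11 − 6| = 17 m
4–6 s: |Δx| = |11 − -11| = 22 m
6–9 s: |Δx| = |-5 − 11| = 16 m
9–13 s: |Δx| = |-10 − -5| = 5 m
Total path = 73 m; average speed = 73/13 = 73/13 m/s.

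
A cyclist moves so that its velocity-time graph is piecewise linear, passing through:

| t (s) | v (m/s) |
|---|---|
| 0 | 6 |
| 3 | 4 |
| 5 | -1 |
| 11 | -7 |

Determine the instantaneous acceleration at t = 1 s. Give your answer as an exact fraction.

-2/3 m/s²

Acceleration is the slope of the v-t graph on 0–3 s: (4 − 6)/(3 − 0) = -2/3 m/s².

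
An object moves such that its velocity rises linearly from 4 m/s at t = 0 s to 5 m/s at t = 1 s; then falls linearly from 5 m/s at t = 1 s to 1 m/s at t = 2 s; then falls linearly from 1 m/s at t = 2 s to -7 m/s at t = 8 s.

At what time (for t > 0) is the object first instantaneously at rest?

v changes sign on 2–8 s (from 1 to -7); the graph is linear there, so v = 0 at t = 2 + (-1)·(8 − 2)/(-7 − 1) = 2.75 s.

t = 2.75 s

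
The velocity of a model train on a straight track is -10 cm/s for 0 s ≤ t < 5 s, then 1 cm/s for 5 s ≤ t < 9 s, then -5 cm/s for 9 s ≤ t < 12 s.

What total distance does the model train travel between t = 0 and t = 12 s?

69 cm

Total distance travelled is ∫|v| dt — sum the magnitudes of each area piece.
0–5 s: |-10| × 5 = 50 cm
5–9 s: |1| × 4 = 4 cm
9–12 s: |-5| × 3 = 15 cm
Total distance = 69 cm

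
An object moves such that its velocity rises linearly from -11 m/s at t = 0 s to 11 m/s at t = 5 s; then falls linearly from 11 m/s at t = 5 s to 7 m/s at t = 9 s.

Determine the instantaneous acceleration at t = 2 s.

Acceleration is the slope of the v-t graph on 0–5 s: (11 − -11)/(5 − 0) = 4.4 m/s².

4.4 m/s²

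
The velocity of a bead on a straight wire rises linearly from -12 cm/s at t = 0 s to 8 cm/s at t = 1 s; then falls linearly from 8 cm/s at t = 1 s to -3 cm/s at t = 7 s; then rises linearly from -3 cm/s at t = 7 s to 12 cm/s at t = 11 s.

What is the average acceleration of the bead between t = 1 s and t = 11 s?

Average acceleration = Δv/Δt = (12 − 8)/(11 − 1) = 0.4 cm/s².

0.4 cm/s²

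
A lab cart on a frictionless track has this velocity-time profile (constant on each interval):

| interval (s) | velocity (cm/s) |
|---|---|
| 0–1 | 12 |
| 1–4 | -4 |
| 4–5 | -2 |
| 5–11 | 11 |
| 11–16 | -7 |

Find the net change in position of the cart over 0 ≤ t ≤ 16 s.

Net displacement equals the area under the velocity-time graph (areas below the axis count negative).
0–1 s: 12 × 1 = 12 cm
1–4 s: -4 × 3 = -12 cm
4–5 s: -2 × 1 = -2 cm
5–11 s: 11 × 6 = 66 cm
11–16 s: -7 × 5 = -35 cm
Net displacement = 29 cm

29 cm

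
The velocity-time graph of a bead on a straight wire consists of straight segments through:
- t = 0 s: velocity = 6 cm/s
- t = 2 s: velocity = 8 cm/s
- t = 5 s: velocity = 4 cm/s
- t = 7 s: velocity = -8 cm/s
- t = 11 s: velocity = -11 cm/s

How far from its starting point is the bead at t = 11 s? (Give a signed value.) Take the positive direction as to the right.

-10 cm

Net displacement equals the area under the velocity-time graph (areas below the axis count negative).
0–2 s: ½(6 + 8)(2) = 14 cm
2–5 s: ½(8 + 4)(3) = 18 cm
5–7 s: ½(4 + -8)(2) = -4 cm
7–11 s: ½(-8 + -11)(4) = -38 cm
Net displacement = -10 cm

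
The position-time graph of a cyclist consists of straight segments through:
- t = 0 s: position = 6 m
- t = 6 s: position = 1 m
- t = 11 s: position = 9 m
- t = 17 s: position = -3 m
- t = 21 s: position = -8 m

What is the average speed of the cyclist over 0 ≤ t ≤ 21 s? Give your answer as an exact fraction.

Average speed = (total path length)/(elapsed time); on a piecewise-linear x-t graph the path length is Σ|Δx|.
0–6 s: |Δx| = |1 − 6| = 5 m
6–11 s: |Δx| = |9 − 1| = 8 m
11–17 s: |Δx| = |-3 − 9| = 12 m
17–21 s: |Δx| = |-8 − -3| = 5 m
Total path = 30 m; average speed = 30/21 = 10/7 m/s.

10/7 m/s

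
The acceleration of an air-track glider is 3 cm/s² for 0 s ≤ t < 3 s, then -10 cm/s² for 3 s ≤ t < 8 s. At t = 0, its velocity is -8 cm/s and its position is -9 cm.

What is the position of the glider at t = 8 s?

On each constant-a segment, Δv = aΔt and Δx = v₀Δt + ½aΔt²; chain segment to segment.
0–3 s: v starts -8 cm/s; Δx = -8·3 + ½·3·3² = -10.5 cm; v ends 1 cm/s.
3–8 s: v starts 1 cm/s; Δx = 1·5 + ½·-10·5² = -120 cm; v ends -49 cm/s.
x(8) = -9 + Σ Δx = -139.5 cm.

-139.5 cm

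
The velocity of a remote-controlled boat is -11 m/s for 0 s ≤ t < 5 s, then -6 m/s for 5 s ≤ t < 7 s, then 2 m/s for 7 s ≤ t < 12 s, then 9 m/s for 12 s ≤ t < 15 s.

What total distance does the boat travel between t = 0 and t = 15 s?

104 m

Total distance travelled is ∫|v| dt — sum the magnitudes of each area piece.
0–5 s: |-11| × 5 = 55 m
5–7 s: |-6| × 2 = 12 m
7–12 s: |2| × 5 = 10 m
12–15 s: |9| × 3 = 27 m
Total distance = 104 m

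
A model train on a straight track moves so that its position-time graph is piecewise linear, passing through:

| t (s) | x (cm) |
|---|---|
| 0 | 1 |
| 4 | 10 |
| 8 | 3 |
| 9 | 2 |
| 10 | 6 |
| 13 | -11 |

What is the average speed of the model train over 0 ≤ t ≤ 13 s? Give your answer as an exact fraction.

Average speed = (total path length)/(elapsed time); on a piecewise-linear x-t graph the path length is Σ|Δx|.
0–4 s: |Δx| = |10 − 1| = 9 cm
4–8 s: |Δx| = |3 − 10| = 7 cm
8–9 s: |Δx| = |2 − 3| = 1 cm
9–10 s: |Δx| = |6 − 2| = 4 cm
10–13 s: |Δx| = |-11 − 6| = 17 cm
Total path = 38 cm; average speed = 38/13 = 38/13 cm/s.

38/13 cm/s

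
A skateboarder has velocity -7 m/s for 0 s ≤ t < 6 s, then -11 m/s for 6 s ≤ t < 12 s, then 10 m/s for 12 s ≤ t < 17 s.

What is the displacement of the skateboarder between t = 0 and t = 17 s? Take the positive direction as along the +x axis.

Net displacement equals the area under the velocity-time graph (areas below the axis count negative).
0–6 s: -7 × 6 = -42 m
6–12 s: -11 × 6 = -66 m
12–17 s: 10 × 5 = 50 m
Net displacement = -58 m

-58 m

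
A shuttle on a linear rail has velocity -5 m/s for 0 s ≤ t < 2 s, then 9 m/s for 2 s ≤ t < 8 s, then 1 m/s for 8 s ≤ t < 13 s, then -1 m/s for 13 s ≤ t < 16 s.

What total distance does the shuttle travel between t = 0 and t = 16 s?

Distance (not displacement) is the total path length: add the absolute areas under v-t.
0–2 s: |-5| × 2 = 10 m
2–8 s: |9| × 6 = 54 m
8–13 s: |1| × 5 = 5 m
13–16 s: |-1| × 3 = 3 m
Total distance = 72 m

72 m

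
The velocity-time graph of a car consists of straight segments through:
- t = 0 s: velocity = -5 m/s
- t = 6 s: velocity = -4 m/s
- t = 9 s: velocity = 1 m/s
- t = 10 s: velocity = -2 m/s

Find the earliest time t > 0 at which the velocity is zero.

v changes sign on 6–9 s (from -4 to 1); the graph is linear there, so v = 0 at t = 6 + (4)·(9 − 6)/(1 − -4) = 8.4 s.

t = 8.4 s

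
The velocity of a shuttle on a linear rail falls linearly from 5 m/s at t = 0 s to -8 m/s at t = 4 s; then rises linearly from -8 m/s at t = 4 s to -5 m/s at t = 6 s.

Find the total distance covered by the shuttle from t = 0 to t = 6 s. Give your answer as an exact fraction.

347/13 m

Total distance travelled is ∫|v| dt — sum the magnitudes of each area piece.
0–4 s: v = 0 at t = 20/13 s; triangle areas 50/13 + 128/13 = 178/13 m
4–6 s: |½(-8 + -5)(2)| = 13 m
Total distance = 347/13 m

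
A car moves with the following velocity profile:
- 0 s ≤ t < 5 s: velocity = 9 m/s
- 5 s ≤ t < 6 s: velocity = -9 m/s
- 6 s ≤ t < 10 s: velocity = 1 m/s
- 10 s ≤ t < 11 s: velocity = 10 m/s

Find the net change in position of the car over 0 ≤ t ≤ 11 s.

50 m

Net displacement equals the area under the velocity-time graph (areas below the axis count negative).
0–5 s: 9 × 5 = 45 m
5–6 s: -9 × 1 = -9 m
6–10 s: 1 × 4 = 4 m
10–11 s: 10 × 1 = 10 m
Net displacement = 50 m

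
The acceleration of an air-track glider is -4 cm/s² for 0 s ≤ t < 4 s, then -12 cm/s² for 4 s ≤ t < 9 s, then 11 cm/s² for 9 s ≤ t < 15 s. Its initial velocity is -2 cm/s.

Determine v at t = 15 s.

-12 cm/s

Δv equals the area under the a-t graph; then v = v₀ + Δv.
0–4 s: -4 × 4 = -16 cm/s
4–9 s: -12 × 5 = -60 cm/s
9–15 s: 11 × 6 = 66 cm/s
Δv = -10 cm/s, so v(15) = -2 + (-10) = -12 cm/s.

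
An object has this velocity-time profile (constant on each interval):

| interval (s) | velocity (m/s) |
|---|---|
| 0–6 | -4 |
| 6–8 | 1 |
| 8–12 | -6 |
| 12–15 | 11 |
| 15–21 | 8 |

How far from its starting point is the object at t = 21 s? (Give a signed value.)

35 m

Net displacement equals the area under the velocity-time graph (areas below the axis count negative).
0–6 s: -4 × 6 = -24 m
6–8 s: 1 × 2 = 2 m
8–12 s: -6 × 4 = -24 m
12–15 s: 11 × 3 = 33 m
15–21 s: 8 × 6 = 48 m
Net displacement = 35 m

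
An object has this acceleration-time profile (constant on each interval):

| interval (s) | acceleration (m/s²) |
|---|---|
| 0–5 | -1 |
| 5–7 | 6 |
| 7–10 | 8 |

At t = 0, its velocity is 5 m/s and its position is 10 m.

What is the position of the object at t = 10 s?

On each constant-a segment, Δv = aΔt and Δx = v₀Δt + ½aΔt²; chain segment to segment.
0–5 s: v starts 5 m/s; Δx = 5·5 + ½·-1·5² = 12.5 m; v ends 0 m/s.
5–7 s: v starts 0 m/s; Δx = 0·2 + ½·6·2² = 12 m; v ends 12 m/s.
7–10 s: v starts 12 m/s; Δx = 12·3 + ½·8·3² = 72 m; v ends 36 m/s.
x(10) = 10 + Σ Δx = 106.5 m.

106.5 m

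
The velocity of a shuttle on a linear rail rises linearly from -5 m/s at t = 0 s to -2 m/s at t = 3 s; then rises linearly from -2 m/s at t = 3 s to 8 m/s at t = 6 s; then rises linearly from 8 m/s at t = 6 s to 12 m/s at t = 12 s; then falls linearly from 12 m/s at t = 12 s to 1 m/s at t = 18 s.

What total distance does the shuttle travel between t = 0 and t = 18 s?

Distance (not displacement) is the total path length: add the absolute areas under v-t.
0–3 s: |½(-5 + -2)(3)| = 10.5 m
3–6 s: v = 0 at t = 3.6 s; triangle areas 0.6 + 9.6 = 10.2 m
6–12 s: |½(8 + 12)(6)| = 60 m
12–18 s: |½(12 + 1)(6)| = 39 m
Total distance = 119.7 m

119.7 m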